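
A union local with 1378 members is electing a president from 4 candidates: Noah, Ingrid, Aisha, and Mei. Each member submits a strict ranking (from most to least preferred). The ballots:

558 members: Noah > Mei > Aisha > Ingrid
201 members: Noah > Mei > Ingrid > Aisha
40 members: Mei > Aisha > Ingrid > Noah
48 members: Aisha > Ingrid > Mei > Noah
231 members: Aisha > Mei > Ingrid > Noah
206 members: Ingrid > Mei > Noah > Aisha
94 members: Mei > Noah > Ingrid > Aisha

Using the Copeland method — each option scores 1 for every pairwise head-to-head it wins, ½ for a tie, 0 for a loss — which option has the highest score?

Noah

Noah: beats Ingrid, Aisha, and Mei → score 3.
Ingrid: loses to Noah, Aisha, and Mei → score 0.
Aisha: beats Ingrid; loses to Noah and Mei → score 1.
Mei: beats Ingrid and Aisha; loses to Noah → score 2.
Noah has the best pairwise record.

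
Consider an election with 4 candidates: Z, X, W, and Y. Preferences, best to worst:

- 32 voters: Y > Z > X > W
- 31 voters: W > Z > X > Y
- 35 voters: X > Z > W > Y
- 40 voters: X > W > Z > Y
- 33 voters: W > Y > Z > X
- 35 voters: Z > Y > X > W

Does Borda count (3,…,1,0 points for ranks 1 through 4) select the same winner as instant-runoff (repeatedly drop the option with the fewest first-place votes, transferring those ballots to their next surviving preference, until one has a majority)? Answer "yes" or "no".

Borda — scores: Z 374, X 323, W 307, Y 232. Winner: Z.
Instant-runoff — R1 Z 35, X 75, W 64, Y 32 (Y out); R2 Z 67, X 75, W 64 (W out); R3 Z 131, X 75 (Z winner). Winner: Z.
The two methods agree.

yes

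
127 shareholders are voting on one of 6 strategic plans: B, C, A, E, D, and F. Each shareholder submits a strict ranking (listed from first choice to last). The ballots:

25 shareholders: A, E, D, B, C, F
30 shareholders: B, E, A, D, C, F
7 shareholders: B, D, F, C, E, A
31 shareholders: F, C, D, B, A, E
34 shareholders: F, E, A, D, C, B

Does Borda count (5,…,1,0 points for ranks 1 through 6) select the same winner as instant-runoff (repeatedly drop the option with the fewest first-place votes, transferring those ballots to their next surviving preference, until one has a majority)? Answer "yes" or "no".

no

Borda — scores: B 297, C 227, A 348, E 363, D 324, F 346. Winner: E.
Instant-runoff — R1 B 37, C 0, A 25, E 0, D 0, F 65 (F winner). Winner: F.
The two methods disagree.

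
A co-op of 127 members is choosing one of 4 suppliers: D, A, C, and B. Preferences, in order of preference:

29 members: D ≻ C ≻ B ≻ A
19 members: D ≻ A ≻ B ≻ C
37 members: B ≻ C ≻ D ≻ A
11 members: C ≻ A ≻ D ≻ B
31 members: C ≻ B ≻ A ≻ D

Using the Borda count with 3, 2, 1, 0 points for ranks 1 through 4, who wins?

C

D: 29·3 + 19·3 + 37·1 + 11·1 + 31·0 = 192
A: 29·0 + 19·2 + 37·0 + 11·2 + 31·1 = 91
C: 29·2 + 19·0 + 37·2 + 11·3 + 31·3 = 258
B: 29·1 + 19·1 + 37·3 + 11·0 + 31·2 = 221
C has the highest Borda score (258).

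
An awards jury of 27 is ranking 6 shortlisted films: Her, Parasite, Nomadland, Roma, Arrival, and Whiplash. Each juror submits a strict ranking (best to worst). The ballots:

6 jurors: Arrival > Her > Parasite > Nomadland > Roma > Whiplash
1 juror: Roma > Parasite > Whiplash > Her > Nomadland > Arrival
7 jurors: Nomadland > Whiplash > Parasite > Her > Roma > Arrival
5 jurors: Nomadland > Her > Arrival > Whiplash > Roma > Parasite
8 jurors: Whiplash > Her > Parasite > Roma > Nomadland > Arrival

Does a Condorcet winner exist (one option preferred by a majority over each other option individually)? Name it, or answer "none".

Checking pairwise contests:
Whiplash beats Her 16–11.
Her beats Parasite 19–8.
Her beats Nomadland 15–12.
Her beats Roma 26–1.
Her beats Arrival 21–6.
Nomadland beats Whiplash 18–9.
Every option loses at least one head-to-head, so there is no Condorcet winner.

none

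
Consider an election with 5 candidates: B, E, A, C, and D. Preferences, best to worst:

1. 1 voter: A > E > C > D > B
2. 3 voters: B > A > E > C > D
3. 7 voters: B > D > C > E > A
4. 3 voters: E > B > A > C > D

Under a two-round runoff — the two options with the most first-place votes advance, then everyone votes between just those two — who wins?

Round 1 first-place votes: B 10, E 3, A 1, C 0, D 0.
B and E advance.
Runoff: B is preferred to E by 10 voters; E by 4.
B wins the runoff.

B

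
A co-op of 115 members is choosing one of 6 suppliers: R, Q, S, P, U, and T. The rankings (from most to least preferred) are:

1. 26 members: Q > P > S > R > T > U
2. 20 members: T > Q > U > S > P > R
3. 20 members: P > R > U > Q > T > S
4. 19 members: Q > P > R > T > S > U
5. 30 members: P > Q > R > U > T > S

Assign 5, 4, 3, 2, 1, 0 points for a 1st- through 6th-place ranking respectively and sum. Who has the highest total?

Q

R: 26·2 + 20·0 + 20·4 + 19·3 + 30·3 = 279
Q: 26·5 + 20·4 + 20·2 + 19·5 + 30·4 = 465
S: 26·3 + 20·2 + 20·0 + 19·1 + 30·0 = 137
P: 26·4 + 20·1 + 20·5 + 19·4 + 30·5 = 450
U: 26·0 + 20·3 + 20·3 + 19·0 + 30·2 = 180
T: 26·1 + 20·5 + 20·1 + 19·2 + 30·1 = 214
Q has the highest Borda score (465).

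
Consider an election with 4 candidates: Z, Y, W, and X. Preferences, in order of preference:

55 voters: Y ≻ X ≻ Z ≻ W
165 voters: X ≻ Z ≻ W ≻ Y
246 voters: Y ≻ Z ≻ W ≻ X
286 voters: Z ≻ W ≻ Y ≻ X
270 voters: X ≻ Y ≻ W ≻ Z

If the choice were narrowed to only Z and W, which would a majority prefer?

Voters preferring Z to W: 752; preferring W to Z: 270.
Z wins the head-to-head.

Z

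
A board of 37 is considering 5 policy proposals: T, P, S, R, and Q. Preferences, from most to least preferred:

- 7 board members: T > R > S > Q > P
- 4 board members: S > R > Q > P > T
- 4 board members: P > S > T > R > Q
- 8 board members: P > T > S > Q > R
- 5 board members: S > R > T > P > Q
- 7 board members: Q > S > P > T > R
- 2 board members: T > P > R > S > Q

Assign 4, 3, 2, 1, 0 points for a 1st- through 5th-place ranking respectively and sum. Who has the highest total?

T: 7·4 + 4·0 + 4·2 + 8·3 + 5·2 + 7·1 + 2·4 = 85
P: 7·0 + 4·1 + 4·4 + 8·4 + 5·1 + 7·2 + 2·3 = 77
S: 7·2 + 4·4 + 4·3 + 8·2 + 5·4 + 7·3 + 2·1 = 101
R: 7·3 + 4·3 + 4·1 + 8·0 + 5·3 + 7·0 + 2·2 = 56
Q: 7·1 + 4·2 + 4·0 + 8·1 + 5·0 + 7·4 + 2·0 = 51
S has the highest Borda score (101).

S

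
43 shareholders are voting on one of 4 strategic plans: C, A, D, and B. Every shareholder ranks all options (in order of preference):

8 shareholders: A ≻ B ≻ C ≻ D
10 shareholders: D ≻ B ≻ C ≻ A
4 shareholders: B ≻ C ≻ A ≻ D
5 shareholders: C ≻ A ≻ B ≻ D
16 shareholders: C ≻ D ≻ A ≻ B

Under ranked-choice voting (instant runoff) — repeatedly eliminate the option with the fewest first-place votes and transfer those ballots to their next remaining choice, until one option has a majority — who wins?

C

Round 1: C 21, A 8, D 10, B 4. Eliminate B.
Round 2: C 25, A 8, D 10. C has a majority.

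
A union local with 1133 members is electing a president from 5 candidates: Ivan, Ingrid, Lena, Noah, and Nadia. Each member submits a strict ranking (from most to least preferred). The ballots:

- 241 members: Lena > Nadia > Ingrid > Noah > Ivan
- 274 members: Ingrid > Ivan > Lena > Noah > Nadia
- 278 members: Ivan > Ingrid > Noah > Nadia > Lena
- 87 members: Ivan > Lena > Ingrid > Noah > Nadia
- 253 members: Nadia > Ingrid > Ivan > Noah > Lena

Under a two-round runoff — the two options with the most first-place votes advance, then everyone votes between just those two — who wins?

Round 1 first-place votes: Ivan 365, Ingrid 274, Lena 241, Noah 0, Nadia 253.
Ivan and Ingrid advance.
Runoff: Ivan is preferred to Ingrid by 365 voters; Ingrid by 768.
Ingrid wins the runoff.

Ingrid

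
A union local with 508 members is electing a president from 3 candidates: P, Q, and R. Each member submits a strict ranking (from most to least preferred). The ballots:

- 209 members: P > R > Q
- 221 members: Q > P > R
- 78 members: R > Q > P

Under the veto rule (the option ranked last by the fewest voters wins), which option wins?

P

Last-place votes: P 78, Q 209, R 221.
P is ranked last by the fewest voters, so P wins.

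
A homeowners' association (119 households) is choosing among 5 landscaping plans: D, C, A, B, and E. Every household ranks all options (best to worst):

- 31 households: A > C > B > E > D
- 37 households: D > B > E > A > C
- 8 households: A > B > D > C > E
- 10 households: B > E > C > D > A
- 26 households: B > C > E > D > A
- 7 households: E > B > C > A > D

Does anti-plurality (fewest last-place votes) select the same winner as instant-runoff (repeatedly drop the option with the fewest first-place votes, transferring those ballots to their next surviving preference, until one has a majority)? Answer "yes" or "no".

Anti-plurality — last-place votes: D 38, C 37, A 36, B 0, E 8. Winner: B.
Instant-runoff — R1 D 37, C 0, A 39, B 36, E 7 (C out); R2 D 37, A 39, B 36, E 7 (E out); R3 D 37, A 39, B 43 (D out); R4 A 39, B 80 (B winner). Winner: B.
The two methods agree.

yes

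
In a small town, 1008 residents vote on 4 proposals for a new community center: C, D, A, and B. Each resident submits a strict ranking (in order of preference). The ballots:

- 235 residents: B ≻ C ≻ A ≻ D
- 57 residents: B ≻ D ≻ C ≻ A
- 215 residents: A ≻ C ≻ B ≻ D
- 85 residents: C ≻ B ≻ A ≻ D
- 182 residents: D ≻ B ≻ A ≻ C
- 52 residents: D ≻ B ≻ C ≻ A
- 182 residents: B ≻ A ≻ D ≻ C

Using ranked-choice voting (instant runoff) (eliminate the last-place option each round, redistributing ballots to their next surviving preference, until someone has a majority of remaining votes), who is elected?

B

Round 1: C 85, D 234, A 215, B 474. Eliminate C.
Round 2: D 234, A 215, B 559. B has a majority.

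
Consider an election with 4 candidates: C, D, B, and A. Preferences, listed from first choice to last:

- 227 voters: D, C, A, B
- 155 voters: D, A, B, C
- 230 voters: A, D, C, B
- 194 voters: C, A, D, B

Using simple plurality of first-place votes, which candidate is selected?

First-place votes: C 194, D 382, B 0, A 230.
D has the most first-place votes.

D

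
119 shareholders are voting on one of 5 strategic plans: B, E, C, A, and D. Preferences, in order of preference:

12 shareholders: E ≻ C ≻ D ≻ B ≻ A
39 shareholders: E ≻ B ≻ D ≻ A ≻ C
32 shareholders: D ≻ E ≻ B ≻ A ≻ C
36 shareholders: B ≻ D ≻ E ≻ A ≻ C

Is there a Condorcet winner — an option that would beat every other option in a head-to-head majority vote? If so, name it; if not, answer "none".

Checking pairwise contests:
E beats B 83–36.
D beats E 68–51.
B beats C 107–12.
B beats A 119–0.
B beats D 75–44.
Every option loses at least one head-to-head, so there is no Condorcet winner.

none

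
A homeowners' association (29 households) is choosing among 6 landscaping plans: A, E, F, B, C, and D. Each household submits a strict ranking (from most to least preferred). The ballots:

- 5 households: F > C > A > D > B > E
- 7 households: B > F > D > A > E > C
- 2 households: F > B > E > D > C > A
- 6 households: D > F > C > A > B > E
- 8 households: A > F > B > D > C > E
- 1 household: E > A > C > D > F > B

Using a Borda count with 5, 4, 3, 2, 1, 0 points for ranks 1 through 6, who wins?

F

A: 5·3 + 7·2 + 2·0 + 6·2 + 8·5 + 1·4 = 85
E: 5·0 + 7·1 + 2·3 + 6·0 + 8·0 + 1·5 = 18
F: 5·5 + 7·4 + 2·5 + 6·4 + 8·4 + 1·1 = 120
B: 5·1 + 7·5 + 2·4 + 6·1 + 8·3 + 1·0 = 78
C: 5·4 + 7·0 + 2·1 + 6·3 + 8·1 + 1·3 = 51
D: 5·2 + 7·3 + 2·2 + 6·5 + 8·2 + 1·2 = 83
F has the highest Borda score (120).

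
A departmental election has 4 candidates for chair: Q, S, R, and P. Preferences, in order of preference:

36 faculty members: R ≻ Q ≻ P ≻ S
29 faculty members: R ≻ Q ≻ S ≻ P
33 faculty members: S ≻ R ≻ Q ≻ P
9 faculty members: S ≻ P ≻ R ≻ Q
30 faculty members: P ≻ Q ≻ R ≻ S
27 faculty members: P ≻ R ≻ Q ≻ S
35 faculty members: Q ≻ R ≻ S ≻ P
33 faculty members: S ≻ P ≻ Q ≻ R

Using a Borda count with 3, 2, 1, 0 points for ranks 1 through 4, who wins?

R

Q: 36·2 + 29·2 + 33·1 + 9·0 + 30·2 + 27·1 + 35·3 + 33·1 = 388
S: 36·0 + 29·1 + 33·3 + 9·3 + 30·0 + 27·0 + 35·1 + 33·3 = 289
R: 36·3 + 29·3 + 33·2 + 9·1 + 30·1 + 27·2 + 35·2 + 33·0 = 424
P: 36·1 + 29·0 + 33·0 + 9·2 + 30·3 + 27·3 + 35·0 + 33·2 = 291
R has the highest Borda score (424).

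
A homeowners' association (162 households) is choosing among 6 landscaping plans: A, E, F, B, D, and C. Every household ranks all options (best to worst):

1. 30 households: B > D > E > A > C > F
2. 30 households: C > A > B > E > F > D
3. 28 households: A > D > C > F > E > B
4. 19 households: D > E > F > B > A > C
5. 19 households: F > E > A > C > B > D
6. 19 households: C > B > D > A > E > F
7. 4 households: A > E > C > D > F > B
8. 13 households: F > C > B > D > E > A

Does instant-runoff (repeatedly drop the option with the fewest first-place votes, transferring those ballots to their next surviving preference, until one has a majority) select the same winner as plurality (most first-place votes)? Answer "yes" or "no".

no

Instant-runoff — R1 A 32, E 0, F 32, B 30, D 19, C 49 (E out); R2 A 32, F 32, B 30, D 19, C 49 (D out); R3 A 32, F 51, B 30, C 49 (B out); R4 A 62, F 51, C 49 (C out); R5 A 111, F 51 (A winner). Winner: A.
Plurality — first-place votes: A 32, E 0, F 32, B 30, D 19, C 49. Winner: C.
The two methods disagree.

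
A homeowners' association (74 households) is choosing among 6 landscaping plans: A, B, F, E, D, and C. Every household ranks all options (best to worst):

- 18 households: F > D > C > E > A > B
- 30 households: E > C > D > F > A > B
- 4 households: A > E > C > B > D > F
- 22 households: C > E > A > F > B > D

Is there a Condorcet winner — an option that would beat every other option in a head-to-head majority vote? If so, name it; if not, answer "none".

C vs A: 70–4 for C.
C vs B: 74–0 for C.
C vs F: 56–18 for C.
C vs E: 40–34 for C.
C vs D: 56–18 for C.
C beats every other option head-to-head.

C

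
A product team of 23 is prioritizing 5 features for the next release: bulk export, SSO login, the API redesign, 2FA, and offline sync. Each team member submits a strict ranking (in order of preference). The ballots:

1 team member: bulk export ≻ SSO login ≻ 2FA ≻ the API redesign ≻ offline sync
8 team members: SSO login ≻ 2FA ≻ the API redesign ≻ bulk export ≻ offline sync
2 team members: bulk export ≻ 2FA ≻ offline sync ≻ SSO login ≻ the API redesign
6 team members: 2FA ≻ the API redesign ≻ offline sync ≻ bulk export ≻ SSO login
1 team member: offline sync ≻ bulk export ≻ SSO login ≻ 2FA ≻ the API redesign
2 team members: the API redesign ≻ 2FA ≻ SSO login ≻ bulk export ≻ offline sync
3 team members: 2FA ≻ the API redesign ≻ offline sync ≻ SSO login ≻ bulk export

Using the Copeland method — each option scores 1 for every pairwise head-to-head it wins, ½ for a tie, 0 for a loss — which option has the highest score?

bulk export: beats offline sync; loses to SSO login, the API redesign, and 2FA → score 1.
SSO login: beats bulk export and the API redesign; loses to 2FA and offline sync → score 2.
the API redesign: beats bulk export and offline sync; loses to SSO login and 2FA → score 2.
2FA: beats bulk export, SSO login, the API redesign, and offline sync → score 4.
offline sync: beats SSO login; loses to bulk export, the API redesign, and 2FA → score 1.
2FA has the best pairwise record.

2FA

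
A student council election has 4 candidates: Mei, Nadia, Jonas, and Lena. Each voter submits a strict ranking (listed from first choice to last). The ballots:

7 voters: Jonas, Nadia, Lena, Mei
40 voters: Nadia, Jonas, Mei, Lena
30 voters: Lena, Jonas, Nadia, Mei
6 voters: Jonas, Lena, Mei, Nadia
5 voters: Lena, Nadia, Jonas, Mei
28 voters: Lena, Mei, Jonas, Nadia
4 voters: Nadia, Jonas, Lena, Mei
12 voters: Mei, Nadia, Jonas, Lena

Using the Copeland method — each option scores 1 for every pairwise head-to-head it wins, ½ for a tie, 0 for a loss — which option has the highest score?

Jonas

Mei: loses to Nadia, Jonas, and Lena → score 0.
Nadia: beats Mei; loses to Jonas and Lena → score 1.
Jonas: beats Mei, Nadia, and Lena → score 3.
Lena: beats Mei and Nadia; loses to Jonas → score 2.
Jonas has the best pairwise record.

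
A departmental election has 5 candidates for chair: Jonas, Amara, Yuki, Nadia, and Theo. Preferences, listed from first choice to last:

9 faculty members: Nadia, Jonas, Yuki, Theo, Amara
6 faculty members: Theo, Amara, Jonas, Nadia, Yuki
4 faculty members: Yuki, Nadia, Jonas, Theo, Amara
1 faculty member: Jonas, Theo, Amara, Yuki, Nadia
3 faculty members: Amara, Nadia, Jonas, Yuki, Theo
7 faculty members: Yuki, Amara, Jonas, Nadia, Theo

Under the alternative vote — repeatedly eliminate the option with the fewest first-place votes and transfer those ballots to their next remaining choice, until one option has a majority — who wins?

Round 1: Jonas 1, Amara 3, Yuki 11, Nadia 9, Theo 6. Eliminate Jonas.
Round 2: Amara 3, Yuki 11, Nadia 9, Theo 7. Eliminate Amara.
Round 3: Yuki 11, Nadia 12, Theo 7. Eliminate Theo.
Round 4: Yuki 12, Nadia 18. Nadia has a majority.

Nadia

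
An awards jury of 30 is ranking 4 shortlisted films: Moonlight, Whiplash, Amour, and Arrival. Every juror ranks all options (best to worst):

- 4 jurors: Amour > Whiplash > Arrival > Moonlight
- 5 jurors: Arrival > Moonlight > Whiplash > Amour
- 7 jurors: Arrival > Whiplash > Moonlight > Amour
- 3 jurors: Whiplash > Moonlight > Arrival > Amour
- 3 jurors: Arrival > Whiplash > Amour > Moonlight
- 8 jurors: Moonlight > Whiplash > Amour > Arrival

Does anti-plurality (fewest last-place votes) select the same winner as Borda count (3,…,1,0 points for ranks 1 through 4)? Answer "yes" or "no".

Anti-plurality — last-place votes: Moonlight 7, Whiplash 0, Amour 15, Arrival 8. Winner: Whiplash.
Borda — scores: Moonlight 47, Whiplash 58, Amour 23, Arrival 52. Winner: Whiplash.
The two methods agree.

yes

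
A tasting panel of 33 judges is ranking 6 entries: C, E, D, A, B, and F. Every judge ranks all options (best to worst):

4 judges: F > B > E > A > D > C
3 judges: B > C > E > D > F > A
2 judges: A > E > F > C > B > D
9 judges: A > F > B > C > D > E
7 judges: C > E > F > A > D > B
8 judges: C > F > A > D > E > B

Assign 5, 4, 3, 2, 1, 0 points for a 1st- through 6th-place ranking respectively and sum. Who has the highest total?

F

C: 4·0 + 3·4 + 2·2 + 9·2 + 7·5 + 8·5 = 109
E: 4·3 + 3·3 + 2·4 + 9·0 + 7·4 + 8·1 = 65
D: 4·1 + 3·2 + 2·0 + 9·1 + 7·1 + 8·2 = 42
A: 4·2 + 3·0 + 2·5 + 9·5 + 7·2 + 8·3 = 101
B: 4·4 + 3·5 + 2·1 + 9·3 + 7·0 + 8·0 = 60
F: 4·5 + 3·1 + 2·3 + 9·4 + 7·3 + 8·4 = 118
F has the highest Borda score (118).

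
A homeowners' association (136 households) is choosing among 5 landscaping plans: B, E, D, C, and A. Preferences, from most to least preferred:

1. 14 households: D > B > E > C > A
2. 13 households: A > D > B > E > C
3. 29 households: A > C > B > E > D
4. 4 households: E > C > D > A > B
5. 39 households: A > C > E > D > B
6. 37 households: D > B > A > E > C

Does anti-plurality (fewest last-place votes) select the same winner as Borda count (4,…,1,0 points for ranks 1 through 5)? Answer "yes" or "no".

no

Anti-plurality — last-place votes: B 43, E 0, D 29, C 50, A 14. Winner: E.
Borda — scores: B 237, E 201, D 290, C 230, A 402. Winner: A.
The two methods disagree.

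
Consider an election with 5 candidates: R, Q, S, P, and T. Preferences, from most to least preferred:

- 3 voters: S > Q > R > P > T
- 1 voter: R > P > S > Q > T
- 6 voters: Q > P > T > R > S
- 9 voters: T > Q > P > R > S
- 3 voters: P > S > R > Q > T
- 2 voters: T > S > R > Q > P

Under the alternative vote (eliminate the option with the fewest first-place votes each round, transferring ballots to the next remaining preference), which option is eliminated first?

R

Round 1: R 1, Q 6, S 3, P 3, T 11. Eliminate R.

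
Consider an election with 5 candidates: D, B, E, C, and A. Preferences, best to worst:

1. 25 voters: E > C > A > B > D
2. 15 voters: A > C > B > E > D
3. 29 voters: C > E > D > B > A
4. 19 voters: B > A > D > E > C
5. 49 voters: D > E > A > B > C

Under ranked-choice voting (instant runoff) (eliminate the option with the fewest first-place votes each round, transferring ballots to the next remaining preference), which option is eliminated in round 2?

B

Round 1: D 49, B 19, E 25, C 29, A 15. Eliminate A.
Round 2: D 49, B 19, E 25, C 44. Eliminate B.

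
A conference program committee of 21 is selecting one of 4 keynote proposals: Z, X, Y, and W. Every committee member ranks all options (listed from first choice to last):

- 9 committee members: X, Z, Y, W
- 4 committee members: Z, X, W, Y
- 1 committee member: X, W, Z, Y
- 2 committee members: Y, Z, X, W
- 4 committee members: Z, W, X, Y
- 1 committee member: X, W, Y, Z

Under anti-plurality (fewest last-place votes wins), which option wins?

Last-place votes: Z 1, X 0, Y 9, W 11.
X is ranked last by the fewest voters, so X wins.

X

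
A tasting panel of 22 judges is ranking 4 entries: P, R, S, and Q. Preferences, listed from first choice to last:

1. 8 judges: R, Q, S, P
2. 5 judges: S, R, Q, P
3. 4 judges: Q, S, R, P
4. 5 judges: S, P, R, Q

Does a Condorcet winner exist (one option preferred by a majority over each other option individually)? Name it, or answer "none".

Checking pairwise contests:
R beats P 17–5.
S beats R 14–8.
Q beats S 12–10.
R beats Q 18–4.
Every option loses at least one head-to-head, so there is no Condorcet winner.

none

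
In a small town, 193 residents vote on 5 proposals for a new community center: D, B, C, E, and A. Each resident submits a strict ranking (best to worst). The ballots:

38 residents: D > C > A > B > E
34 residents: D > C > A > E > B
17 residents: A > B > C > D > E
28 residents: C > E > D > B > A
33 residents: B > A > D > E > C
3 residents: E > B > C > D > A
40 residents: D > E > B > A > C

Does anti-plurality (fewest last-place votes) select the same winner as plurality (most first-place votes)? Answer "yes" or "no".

yes

Anti-plurality — last-place votes: D 0, B 34, C 73, E 55, A 31. Winner: D.
Plurality — first-place votes: D 112, B 33, C 28, E 3, A 17. Winner: D.
The two methods agree.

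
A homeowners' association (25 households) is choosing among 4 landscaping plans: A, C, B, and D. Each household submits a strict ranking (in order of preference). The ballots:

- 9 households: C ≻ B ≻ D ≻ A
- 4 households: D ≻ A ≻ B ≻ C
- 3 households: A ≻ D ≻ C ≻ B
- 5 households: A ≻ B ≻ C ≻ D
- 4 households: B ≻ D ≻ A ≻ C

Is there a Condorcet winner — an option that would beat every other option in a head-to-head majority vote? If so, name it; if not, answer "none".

B vs A: 13–12 for B.
B vs C: 13–12 for B.
B vs D: 18–7 for B.
B beats every other option head-to-head.

B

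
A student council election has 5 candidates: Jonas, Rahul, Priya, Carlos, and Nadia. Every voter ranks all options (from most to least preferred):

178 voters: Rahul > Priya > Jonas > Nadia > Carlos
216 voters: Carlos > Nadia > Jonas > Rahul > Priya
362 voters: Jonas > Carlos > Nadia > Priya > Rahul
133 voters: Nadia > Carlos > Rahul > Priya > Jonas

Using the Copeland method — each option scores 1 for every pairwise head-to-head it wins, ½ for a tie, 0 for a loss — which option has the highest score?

Jonas: beats Rahul, Priya, Carlos, and Nadia → score 4.
Rahul: beats Priya; loses to Jonas, Carlos, and Nadia → score 1.
Priya: loses to Jonas, Rahul, Carlos, and Nadia → score 0.
Carlos: beats Rahul, Priya, and Nadia; loses to Jonas → score 3.
Nadia: beats Rahul and Priya; loses to Jonas and Carlos → score 2.
Jonas has the best pairwise record.

Jonas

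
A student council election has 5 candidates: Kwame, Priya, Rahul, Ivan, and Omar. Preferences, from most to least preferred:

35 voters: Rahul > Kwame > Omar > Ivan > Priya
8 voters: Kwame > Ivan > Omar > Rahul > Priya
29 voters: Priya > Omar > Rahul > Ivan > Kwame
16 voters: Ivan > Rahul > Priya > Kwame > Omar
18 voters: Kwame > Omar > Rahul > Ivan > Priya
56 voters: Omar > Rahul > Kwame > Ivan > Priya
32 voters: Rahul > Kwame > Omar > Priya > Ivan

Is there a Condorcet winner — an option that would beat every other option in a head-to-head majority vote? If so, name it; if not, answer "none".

Checking pairwise contests:
Rahul beats Kwame 168–26.
Kwame beats Priya 149–45.
Omar beats Rahul 111–83.
Kwame beats Ivan 149–45.
Kwame beats Omar 109–85.
Every option loses at least one head-to-head, so there is no Condorcet winner.

none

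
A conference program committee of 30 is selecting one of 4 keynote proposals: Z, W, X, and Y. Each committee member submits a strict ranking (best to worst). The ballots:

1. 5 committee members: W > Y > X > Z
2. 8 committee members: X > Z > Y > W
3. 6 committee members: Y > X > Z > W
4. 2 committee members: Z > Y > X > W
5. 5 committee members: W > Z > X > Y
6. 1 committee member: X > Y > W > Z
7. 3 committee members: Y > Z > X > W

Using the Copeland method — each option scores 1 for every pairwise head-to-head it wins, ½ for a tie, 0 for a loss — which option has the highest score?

Y

Z: beats W; ties Y; loses to X → score 1.5.
W: loses to Z, X, and Y → score 0.
X: beats Z and W; loses to Y → score 2.
Y: beats W and X; ties Z → score 2.5.
Y has the best pairwise record.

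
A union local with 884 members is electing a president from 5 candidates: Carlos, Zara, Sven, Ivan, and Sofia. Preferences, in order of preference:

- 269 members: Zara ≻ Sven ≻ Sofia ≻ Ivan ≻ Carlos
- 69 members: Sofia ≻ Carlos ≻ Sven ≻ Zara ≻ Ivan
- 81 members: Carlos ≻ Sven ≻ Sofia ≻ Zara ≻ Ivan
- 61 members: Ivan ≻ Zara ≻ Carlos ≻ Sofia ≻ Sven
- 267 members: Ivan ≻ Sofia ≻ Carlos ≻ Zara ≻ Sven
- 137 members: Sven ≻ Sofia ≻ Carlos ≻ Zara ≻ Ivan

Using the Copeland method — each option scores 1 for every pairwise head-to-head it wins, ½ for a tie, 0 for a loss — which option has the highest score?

Carlos: beats Zara and Sven; loses to Ivan and Sofia → score 2.
Zara: beats Sven and Ivan; loses to Carlos and Sofia → score 2.
Sven: beats Ivan and Sofia; loses to Carlos and Zara → score 2.
Ivan: beats Carlos; loses to Zara, Sven, and Sofia → score 1.
Sofia: beats Carlos, Zara, and Ivan; loses to Sven → score 3.
Sofia has the best pairwise record.

Sofia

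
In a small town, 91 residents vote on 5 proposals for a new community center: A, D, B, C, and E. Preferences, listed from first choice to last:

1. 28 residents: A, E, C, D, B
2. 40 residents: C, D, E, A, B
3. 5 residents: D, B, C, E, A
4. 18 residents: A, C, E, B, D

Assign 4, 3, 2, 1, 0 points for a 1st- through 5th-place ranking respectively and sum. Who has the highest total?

C

A: 28·4 + 40·1 + 5·0 + 18·4 = 224
D: 28·1 + 40·3 + 5·4 + 18·0 = 168
B: 28·0 + 40·0 + 5·3 + 18·1 = 33
C: 28·2 + 40·4 + 5·2 + 18·3 = 280
E: 28·3 + 40·2 + 5·1 + 18·2 = 205
C has the highest Borda score (280).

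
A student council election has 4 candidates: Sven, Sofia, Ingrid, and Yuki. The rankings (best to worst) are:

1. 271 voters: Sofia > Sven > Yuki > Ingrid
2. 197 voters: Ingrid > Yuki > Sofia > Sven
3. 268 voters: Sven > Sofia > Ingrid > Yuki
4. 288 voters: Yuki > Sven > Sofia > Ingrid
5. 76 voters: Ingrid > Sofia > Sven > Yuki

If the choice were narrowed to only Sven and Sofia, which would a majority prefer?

Sven

Voters preferring Sven to Sofia: 556; preferring Sofia to Sven: 544.
Sven wins the head-to-head.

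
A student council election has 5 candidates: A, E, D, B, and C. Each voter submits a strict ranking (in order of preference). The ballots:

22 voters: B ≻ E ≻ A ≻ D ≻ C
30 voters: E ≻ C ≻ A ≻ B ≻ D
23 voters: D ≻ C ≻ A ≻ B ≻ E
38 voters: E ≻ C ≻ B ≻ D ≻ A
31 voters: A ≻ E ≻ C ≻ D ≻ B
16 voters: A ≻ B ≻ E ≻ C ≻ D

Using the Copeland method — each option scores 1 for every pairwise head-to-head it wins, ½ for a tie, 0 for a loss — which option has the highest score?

E

A: beats D and B; loses to E and C → score 2.
E: beats A, D, B, and C → score 4.
D: loses to A, E, B, and C → score 0.
B: beats D; loses to A, E, and C → score 1.
C: beats A, D, and B; loses to E → score 3.
E has the best pairwise record.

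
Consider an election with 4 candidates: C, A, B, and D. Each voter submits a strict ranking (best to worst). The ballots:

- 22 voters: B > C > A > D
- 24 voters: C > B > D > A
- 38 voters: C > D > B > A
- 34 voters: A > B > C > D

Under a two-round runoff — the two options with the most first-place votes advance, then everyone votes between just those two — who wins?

Round 1 first-place votes: C 62, A 34, B 22, D 0.
C and A advance.
Runoff: C is preferred to A by 84 voters; A by 34.
C wins the runoff.

C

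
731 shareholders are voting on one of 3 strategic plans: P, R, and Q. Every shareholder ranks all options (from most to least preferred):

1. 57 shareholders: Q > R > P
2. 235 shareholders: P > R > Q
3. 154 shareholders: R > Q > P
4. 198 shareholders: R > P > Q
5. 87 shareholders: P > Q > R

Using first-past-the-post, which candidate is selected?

First-place votes: P 322, R 352, Q 57.
R has the most first-place votes.

R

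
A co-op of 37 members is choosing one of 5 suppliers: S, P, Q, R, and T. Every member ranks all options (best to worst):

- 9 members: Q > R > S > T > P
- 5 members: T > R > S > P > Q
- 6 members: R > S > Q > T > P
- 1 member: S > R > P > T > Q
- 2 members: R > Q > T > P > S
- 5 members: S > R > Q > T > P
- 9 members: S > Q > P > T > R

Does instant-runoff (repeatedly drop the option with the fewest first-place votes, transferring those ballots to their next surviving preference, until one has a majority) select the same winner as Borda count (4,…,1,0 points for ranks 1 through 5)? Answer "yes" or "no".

Instant-runoff — R1 S 15, P 0, Q 9, R 8, T 5 (P out); R2 S 15, Q 9, R 8, T 5 (T out); R3 S 15, Q 9, R 13 (Q out); R4 S 15, R 22 (R winner). Winner: R.
Borda — scores: S 106, P 27, Q 91, R 92, T 54. Winner: S.
The two methods disagree.

no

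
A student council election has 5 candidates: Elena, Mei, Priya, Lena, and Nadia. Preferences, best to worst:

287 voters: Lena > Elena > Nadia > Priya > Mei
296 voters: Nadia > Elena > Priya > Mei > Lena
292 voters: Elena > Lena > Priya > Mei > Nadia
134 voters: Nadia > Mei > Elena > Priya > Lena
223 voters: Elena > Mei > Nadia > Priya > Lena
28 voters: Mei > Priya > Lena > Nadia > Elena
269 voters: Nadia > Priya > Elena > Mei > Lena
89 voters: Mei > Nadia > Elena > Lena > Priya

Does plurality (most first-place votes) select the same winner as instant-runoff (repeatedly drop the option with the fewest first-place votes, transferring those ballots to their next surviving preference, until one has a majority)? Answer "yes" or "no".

Plurality — first-place votes: Elena 515, Mei 117, Priya 0, Lena 287, Nadia 699. Winner: Nadia.
Instant-runoff — R1 Elena 515, Mei 117, Priya 0, Lena 287, Nadia 699 (Priya out); R2 Elena 515, Mei 117, Lena 287, Nadia 699 (Mei out); R3 Elena 515, Lena 315, Nadia 788 (Lena out); R4 Elena 802, Nadia 816 (Nadia winner). Winner: Nadia.
The two methods agree.

yes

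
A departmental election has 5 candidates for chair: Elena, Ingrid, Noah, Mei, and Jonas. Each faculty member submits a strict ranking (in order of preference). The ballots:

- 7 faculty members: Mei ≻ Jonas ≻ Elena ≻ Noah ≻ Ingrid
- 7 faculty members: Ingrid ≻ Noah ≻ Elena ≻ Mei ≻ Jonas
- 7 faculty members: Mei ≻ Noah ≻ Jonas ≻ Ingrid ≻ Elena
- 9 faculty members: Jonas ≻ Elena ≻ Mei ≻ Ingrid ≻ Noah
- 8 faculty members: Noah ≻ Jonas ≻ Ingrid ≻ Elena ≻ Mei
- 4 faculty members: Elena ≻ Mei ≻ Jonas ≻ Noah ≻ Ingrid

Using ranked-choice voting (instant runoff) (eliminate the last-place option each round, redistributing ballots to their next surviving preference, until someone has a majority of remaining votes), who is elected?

Round 1: Elena 4, Ingrid 7, Noah 8, Mei 14, Jonas 9. Eliminate Elena.
Round 2: Ingrid 7, Noah 8, Mei 18, Jonas 9. Eliminate Ingrid.
Round 3: Noah 15, Mei 18, Jonas 9. Eliminate Jonas.
Round 4: Noah 15, Mei 27. Mei has a majority.

Mei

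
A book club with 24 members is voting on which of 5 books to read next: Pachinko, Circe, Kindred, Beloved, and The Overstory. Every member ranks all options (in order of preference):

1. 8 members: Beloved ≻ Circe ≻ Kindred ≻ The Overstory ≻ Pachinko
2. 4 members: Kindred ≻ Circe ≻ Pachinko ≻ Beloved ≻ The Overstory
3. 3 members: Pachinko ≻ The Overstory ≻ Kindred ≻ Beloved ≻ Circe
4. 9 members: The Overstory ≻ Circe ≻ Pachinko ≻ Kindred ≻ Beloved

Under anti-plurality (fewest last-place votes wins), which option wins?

Kindred

Last-place votes: Pachinko 8, Circe 3, Kindred 0, Beloved 9, The Overstory 4.
Kindred is ranked last by the fewest voters, so Kindred wins.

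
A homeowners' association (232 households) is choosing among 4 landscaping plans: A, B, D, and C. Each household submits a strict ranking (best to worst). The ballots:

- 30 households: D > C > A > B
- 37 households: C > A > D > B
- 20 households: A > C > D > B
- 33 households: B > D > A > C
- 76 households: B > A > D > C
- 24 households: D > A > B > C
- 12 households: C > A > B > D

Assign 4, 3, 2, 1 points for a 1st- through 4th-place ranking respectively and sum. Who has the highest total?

A: 30·2 + 37·3 + 20·4 + 33·2 + 76·3 + 24·3 + 12·3 = 653
B: 30·1 + 37·1 + 20·1 + 33·4 + 76·4 + 24·2 + 12·2 = 595
D: 30·4 + 37·2 + 20·2 + 33·3 + 76·2 + 24·4 + 12·1 = 593
C: 30·3 + 37·4 + 20·3 + 33·1 + 76·1 + 24·1 + 12·4 = 479
A has the highest Borda score (653).

A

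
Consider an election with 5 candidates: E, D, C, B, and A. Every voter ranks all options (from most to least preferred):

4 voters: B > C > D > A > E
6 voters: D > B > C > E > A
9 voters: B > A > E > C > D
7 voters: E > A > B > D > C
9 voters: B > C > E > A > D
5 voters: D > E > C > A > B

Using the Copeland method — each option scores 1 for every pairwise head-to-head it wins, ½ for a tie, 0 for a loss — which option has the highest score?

B

E: beats D, C, and A; loses to B → score 3.
D: loses to E, C, B, and A → score 0.
C: beats D and A; loses to E and B → score 2.
B: beats E, D, C, and A → score 4.
A: beats D; loses to E, C, and B → score 1.
B has the best pairwise record.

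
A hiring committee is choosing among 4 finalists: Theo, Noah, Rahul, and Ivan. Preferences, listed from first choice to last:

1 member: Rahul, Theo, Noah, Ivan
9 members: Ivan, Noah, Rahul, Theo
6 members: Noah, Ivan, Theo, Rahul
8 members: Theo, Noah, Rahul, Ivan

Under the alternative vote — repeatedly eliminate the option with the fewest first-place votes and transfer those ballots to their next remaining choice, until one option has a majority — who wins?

Round 1: Theo 8, Noah 6, Rahul 1, Ivan 9. Eliminate Rahul.
Round 2: Theo 9, Noah 6, Ivan 9. Eliminate Noah.
Round 3: Theo 9, Ivan 15. Ivan has a majority.

Ivan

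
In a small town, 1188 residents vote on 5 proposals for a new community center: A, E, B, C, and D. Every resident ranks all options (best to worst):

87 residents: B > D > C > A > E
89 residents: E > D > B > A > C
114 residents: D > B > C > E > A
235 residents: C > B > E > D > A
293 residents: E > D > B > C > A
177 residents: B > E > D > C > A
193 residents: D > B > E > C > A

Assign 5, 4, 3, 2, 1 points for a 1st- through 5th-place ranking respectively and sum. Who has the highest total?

A: 87·2 + 89·2 + 114·1 + 235·1 + 293·1 + 177·1 + 193·1 = 1364
E: 87·1 + 89·5 + 114·2 + 235·3 + 293·5 + 177·4 + 193·3 = 4217
B: 87·5 + 89·3 + 114·4 + 235·4 + 293·3 + 177·5 + 193·4 = 4634
C: 87·3 + 89·1 + 114·3 + 235·5 + 293·2 + 177·2 + 193·2 = 3193
D: 87·4 + 89·4 + 114·5 + 235·2 + 293·4 + 177·3 + 193·5 = 4412
B has the highest Borda score (4634).

B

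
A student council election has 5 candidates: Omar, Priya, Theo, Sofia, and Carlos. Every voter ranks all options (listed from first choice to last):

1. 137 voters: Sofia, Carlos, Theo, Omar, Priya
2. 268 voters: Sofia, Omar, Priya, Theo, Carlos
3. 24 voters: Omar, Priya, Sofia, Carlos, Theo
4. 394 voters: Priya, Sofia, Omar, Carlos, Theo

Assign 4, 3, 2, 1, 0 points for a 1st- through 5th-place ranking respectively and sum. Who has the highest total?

Sofia

Omar: 137·1 + 268·3 + 24·4 + 394·2 = 1825
Priya: 137·0 + 268·2 + 24·3 + 394·4 = 2184
Theo: 137·2 + 268·1 + 24·0 + 394·0 = 542
Sofia: 137·4 + 268·4 + 24·2 + 394·3 = 2850
Carlos: 137·3 + 268·0 + 24·1 + 394·1 = 829
Sofia has the highest Borda score (2850).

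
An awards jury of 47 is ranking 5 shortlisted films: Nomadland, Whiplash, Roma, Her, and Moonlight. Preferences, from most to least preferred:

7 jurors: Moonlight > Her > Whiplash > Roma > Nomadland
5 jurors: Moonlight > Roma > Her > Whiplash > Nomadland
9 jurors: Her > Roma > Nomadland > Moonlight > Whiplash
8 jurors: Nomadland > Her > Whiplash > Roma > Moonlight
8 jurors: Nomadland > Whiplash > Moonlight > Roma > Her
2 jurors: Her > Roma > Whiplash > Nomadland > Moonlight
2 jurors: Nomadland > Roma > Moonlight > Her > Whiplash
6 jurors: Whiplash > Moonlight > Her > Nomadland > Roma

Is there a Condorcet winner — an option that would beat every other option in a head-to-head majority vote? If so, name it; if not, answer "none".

none

Checking pairwise contests:
Her beats Nomadland 29–18.
Nomadland beats Whiplash 27–20.
Nomadland beats Roma 24–23.
Moonlight beats Her 28–19.
Nomadland beats Moonlight 29–18.
Every option loses at least one head-to-head, so there is no Condorcet winner.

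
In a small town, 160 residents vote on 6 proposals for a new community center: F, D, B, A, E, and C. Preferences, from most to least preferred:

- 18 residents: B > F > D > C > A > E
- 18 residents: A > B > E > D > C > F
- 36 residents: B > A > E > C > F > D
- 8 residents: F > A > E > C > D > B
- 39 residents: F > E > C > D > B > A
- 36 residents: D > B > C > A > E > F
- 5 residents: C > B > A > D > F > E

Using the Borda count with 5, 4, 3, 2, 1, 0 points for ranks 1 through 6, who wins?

B

F: 18·4 + 18·0 + 36·1 + 8·5 + 39·5 + 36·0 + 5·1 = 348
D: 18·3 + 18·2 + 36·0 + 8·1 + 39·2 + 36·5 + 5·2 = 366
B: 18·5 + 18·4 + 36·5 + 8·0 + 39·1 + 36·4 + 5·4 = 545
A: 18·1 + 18·5 + 36·4 + 8·4 + 39·0 + 36·2 + 5·3 = 371
E: 18·0 + 18·3 + 36·3 + 8·3 + 39·4 + 36·1 + 5·0 = 378
C: 18·2 + 18·1 + 36·2 + 8·2 + 39·3 + 36·3 + 5·5 = 392
B has the highest Borda score (545).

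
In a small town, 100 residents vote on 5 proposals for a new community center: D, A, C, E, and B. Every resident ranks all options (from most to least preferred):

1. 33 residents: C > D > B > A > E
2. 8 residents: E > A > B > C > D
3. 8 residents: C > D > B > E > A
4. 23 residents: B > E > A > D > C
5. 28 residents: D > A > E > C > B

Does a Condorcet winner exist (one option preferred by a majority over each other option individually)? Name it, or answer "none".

D vs A: 69–31 for D.
D vs C: 51–49 for D.
D vs E: 69–31 for D.
D vs B: 69–31 for D.
D beats every other option head-to-head.

D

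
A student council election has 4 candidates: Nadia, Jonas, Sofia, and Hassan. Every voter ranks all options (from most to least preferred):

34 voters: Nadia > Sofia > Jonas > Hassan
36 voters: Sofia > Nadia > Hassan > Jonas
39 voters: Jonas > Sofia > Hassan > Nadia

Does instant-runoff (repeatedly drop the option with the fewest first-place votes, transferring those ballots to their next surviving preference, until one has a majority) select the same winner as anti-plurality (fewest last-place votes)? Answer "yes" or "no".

yes

Instant-runoff — R1 Nadia 34, Jonas 39, Sofia 36, Hassan 0 (Hassan out); R2 Nadia 34, Jonas 39, Sofia 36 (Nadia out); R3 Jonas 39, Sofia 70 (Sofia winner). Winner: Sofia.
Anti-plurality — last-place votes: Nadia 39, Jonas 36, Sofia 0, Hassan 34. Winner: Sofia.
The two methods agree.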